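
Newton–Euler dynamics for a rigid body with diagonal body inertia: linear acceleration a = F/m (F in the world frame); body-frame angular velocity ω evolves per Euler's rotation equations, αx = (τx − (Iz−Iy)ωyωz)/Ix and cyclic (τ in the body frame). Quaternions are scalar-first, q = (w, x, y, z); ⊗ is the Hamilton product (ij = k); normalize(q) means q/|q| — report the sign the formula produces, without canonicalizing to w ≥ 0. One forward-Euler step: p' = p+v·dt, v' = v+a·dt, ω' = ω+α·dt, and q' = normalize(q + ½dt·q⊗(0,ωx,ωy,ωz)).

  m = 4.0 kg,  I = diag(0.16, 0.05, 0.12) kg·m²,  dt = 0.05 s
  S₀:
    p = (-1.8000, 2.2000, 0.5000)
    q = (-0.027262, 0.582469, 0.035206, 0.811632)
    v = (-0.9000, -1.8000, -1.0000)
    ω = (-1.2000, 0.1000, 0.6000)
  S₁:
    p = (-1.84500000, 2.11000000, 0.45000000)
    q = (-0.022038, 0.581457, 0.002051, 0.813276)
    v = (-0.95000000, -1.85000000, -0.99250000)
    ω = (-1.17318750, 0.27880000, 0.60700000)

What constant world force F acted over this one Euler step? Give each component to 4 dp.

Δv = v₁−v₀ = (-0.05000000, -0.05000000, 0.00750000)
F = m·Δv/dt = (-4.0000, -4.0000, 0.6000)

F = (-4.0000, -4.0000, 0.6000)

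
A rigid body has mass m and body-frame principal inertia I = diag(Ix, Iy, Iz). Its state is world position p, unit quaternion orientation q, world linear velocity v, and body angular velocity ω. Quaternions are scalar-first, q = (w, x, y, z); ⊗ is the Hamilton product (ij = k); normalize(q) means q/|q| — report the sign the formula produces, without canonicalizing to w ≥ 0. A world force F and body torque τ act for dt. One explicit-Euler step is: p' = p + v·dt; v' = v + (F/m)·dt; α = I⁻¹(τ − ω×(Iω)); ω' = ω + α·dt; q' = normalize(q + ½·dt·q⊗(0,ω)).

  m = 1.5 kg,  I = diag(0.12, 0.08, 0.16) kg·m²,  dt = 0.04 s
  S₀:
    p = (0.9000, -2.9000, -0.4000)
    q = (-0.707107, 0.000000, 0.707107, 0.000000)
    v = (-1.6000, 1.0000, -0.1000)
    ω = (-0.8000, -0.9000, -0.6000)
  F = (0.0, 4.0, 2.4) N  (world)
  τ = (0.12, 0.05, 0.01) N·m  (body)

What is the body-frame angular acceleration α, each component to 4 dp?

ω×(Iω) gyroscopic = (0.0432, -0.0192, -0.0288)
α = I⁻¹(τ − ω×Iω) = (0.6400, 0.8650, 0.2425)

α = (0.6400, 0.8650, 0.2425)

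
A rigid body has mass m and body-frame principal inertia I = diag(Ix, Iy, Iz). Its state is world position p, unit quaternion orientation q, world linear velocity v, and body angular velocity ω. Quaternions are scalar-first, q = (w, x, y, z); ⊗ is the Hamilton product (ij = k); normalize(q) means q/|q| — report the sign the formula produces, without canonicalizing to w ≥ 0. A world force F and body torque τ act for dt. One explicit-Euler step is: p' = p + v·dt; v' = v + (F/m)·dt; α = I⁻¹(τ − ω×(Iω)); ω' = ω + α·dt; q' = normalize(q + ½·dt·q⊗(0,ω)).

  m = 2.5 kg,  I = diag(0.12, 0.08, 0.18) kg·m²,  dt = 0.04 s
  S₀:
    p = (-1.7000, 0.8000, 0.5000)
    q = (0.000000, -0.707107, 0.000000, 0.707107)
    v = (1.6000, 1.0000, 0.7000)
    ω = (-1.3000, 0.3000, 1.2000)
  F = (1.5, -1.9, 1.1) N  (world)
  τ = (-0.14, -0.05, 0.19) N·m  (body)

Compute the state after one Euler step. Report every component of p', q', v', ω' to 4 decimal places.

p' = (-1.6360, 0.8400, 0.5280)
q' = (-0.0353, -0.7109, -0.0014, 0.7024)
v' = (1.6240, 0.9696, 0.7176)
ω' = (-1.3587, 0.2282, 1.2388)

a = (0.6000, -0.7600, 0.4400)
p + v·dt = (-1.6360, 0.8400, 0.5280)
v' = v + a·dt = (1.6240, 0.9696, 0.7176)
precession coupling ω×(Iω) = (0.0360, 0.0936, 0.0156)
(τ − ω×Iω)/I = (-1.4667, -1.7950, 0.9689)
ω + α·dt = (-1.3587, 0.2282, 1.2388)
2q̇ = q⊗(0,ω) = (-1.7677675, -0.2121321, -0.0707107, -0.2121321)
updated quaternion q' = (-0.0353, -0.7109, -0.0014, 0.7024)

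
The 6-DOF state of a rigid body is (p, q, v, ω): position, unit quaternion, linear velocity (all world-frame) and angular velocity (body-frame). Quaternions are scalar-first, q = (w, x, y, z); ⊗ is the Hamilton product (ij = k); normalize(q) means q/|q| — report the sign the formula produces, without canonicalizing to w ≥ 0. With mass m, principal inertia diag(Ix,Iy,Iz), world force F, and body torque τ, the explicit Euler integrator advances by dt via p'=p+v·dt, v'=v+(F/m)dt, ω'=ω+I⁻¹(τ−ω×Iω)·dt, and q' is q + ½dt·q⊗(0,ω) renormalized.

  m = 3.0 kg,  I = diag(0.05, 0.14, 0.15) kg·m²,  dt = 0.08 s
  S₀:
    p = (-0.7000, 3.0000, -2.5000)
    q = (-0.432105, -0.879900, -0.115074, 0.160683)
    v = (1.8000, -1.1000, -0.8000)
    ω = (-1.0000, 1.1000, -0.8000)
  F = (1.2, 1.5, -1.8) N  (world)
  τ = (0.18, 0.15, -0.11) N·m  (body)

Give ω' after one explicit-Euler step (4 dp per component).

ω' = (-0.6979, 1.2314, -0.8059)

precession coupling ω×(Iω) = (-0.0088, -0.0800, -0.0990)
α = I⁻¹(τ − ω×Iω) = (3.7760, 1.6429, -0.0733)
ω + α·dt = (-0.6979, 1.2314, -0.8059)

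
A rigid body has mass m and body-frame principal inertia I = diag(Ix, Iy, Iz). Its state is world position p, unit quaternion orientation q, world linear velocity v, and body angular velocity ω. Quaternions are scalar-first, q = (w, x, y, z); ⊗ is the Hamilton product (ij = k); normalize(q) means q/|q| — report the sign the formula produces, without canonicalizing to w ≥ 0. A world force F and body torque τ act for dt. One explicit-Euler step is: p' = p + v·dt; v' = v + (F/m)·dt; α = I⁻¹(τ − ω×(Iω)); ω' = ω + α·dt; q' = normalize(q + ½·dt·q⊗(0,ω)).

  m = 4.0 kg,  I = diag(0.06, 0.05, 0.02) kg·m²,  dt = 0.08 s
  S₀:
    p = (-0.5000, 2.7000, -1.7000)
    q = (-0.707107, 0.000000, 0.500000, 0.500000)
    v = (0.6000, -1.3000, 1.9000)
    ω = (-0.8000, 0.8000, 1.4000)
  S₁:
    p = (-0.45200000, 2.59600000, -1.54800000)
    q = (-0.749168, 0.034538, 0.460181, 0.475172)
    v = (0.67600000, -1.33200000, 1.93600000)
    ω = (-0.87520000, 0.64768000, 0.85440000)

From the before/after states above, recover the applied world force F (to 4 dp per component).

velocity change Δv = (0.07600000, -0.03200000, 0.03600000)
F = m·Δv/dt = (3.8000, -1.6000, 1.8000)

F = (3.8000, -1.6000, 1.8000)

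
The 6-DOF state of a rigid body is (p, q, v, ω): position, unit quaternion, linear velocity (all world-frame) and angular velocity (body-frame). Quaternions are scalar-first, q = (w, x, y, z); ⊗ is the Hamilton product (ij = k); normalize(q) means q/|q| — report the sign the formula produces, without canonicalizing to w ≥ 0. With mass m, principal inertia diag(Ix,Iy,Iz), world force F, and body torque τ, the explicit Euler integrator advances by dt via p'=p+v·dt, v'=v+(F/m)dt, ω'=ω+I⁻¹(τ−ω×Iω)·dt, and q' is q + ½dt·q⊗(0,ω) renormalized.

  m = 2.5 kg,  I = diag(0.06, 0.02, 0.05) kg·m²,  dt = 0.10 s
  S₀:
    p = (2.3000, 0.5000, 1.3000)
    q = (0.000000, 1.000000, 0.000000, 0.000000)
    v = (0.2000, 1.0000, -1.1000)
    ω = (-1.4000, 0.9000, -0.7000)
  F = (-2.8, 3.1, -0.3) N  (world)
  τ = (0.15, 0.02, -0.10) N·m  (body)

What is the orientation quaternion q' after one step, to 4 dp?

q' = (0.0697, 0.9959, 0.0349, 0.0448)

q⊗(0,ω) = (1.4000000, 0.0000000, 0.7000000, 0.9000000)
updated quaternion q' = (0.0697, 0.9959, 0.0349, 0.0448)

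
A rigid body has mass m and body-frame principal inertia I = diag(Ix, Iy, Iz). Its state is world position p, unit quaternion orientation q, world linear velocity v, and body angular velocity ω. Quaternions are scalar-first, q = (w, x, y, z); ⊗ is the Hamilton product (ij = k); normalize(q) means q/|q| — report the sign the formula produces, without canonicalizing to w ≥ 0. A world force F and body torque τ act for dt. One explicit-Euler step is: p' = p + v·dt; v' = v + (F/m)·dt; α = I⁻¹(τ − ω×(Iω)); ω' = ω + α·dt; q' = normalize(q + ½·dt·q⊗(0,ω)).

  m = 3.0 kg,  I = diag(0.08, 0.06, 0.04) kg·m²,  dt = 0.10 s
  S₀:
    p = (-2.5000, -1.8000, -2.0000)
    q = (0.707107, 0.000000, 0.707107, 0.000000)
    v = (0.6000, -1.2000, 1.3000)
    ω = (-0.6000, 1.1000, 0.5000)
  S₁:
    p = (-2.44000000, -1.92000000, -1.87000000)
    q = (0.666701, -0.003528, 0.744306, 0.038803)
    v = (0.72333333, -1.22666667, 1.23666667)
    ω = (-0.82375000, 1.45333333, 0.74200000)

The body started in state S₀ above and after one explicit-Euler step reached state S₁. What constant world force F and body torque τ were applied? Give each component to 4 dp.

F = (3.7000, -0.8000, -1.9000)
τ = (-0.1900, 0.2000, 0.1100)

rate change Δω = (-0.22375000, 0.35333333, 0.24200000)
gyro term ω₀×Iω₀ = (-0.0110, -0.0120, 0.0132)
τ = I·(Δω/dt) + ω₀×(Iω₀) = (-0.1900, 0.2000, 0.1100)
velocity change Δv = (0.12333333, -0.02666667, -0.06333333)
applied force F = (3.7000, -0.8000, -1.9000)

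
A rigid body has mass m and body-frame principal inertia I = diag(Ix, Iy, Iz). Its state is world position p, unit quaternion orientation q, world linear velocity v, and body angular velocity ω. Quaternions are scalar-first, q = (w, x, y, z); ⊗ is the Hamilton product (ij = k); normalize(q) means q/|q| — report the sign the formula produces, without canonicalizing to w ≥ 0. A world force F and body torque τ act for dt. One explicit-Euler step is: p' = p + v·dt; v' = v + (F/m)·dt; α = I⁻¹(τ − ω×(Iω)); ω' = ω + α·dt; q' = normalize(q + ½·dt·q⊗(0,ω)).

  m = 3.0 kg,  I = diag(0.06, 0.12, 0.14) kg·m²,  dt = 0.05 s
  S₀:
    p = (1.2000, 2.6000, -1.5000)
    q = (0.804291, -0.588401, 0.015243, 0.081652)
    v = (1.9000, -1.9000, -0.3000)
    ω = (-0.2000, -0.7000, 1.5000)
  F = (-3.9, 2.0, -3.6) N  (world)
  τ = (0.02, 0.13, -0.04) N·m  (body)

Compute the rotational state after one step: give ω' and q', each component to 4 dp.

gyro term ω×Iω = (-0.0210, 0.0240, 0.0084)
(τ − ω×Iω)/I = (0.6833, 0.8833, -0.3457)
new body rate ω' = (-0.1658, -0.6558, 1.4827)
2q̇ = q⊗(0,ω) = (-0.2294881, -0.0808373, 0.3032674, 1.6213658)
q + ½dt·q⊗(0,ω), renormalized = (0.7979, -0.5899, 0.0228, 0.1221)

ω' = (-0.1658, -0.6558, 1.4827)
q' = (0.7979, -0.5899, 0.0228, 0.1221)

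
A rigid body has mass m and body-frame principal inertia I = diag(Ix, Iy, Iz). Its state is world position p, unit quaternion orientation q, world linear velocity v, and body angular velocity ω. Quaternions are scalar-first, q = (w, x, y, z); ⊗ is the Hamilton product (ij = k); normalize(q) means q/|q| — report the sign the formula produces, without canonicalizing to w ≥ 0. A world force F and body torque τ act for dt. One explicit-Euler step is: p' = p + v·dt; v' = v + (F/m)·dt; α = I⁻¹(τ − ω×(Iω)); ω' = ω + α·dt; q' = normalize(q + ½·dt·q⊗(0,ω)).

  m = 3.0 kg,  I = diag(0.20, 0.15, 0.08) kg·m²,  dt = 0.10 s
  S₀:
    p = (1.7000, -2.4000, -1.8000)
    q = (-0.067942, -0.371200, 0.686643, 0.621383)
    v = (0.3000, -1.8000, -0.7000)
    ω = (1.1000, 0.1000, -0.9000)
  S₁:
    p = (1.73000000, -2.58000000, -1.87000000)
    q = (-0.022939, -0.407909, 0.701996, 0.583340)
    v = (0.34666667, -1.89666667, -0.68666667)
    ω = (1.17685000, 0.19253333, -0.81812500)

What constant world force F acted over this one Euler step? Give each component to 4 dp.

F = (1.4000, -2.9000, 0.4000)

velocity change Δv = (0.04666667, -0.09666667, 0.01333333)
m·(v₁−v₀)/dt = (1.4000, -2.9000, 0.4000)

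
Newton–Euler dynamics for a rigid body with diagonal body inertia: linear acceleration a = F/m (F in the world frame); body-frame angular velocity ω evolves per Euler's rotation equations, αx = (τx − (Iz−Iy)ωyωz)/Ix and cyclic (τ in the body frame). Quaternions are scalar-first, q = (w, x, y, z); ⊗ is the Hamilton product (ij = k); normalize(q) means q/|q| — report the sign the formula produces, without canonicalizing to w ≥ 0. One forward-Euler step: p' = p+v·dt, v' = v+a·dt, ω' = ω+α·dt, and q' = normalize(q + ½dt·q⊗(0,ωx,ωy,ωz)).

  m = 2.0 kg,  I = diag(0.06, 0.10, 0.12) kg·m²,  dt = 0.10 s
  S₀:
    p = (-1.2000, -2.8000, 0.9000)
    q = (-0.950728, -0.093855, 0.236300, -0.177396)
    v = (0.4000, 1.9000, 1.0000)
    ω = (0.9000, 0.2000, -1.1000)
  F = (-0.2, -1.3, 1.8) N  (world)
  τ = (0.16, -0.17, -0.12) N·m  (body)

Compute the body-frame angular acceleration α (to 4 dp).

precession coupling ω×(Iω) = (-0.0044, 0.0594, 0.0072)
angular accel α = (2.7400, -2.2940, -1.0600)

α = (2.7400, -2.2940, -1.0600)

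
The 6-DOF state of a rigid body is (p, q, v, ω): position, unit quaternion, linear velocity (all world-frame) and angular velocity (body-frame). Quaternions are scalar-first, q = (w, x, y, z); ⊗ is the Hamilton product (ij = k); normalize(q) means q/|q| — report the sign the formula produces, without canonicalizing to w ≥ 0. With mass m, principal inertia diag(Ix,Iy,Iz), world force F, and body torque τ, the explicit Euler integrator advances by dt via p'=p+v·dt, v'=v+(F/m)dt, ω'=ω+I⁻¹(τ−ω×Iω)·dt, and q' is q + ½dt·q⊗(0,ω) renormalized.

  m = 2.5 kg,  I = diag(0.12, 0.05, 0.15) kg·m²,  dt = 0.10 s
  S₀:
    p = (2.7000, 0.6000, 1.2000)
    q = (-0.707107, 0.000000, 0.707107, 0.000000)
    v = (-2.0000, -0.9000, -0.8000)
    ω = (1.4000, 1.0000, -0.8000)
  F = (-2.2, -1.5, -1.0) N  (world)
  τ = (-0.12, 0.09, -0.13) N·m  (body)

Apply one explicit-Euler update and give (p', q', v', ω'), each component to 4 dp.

p' = p + v·dt = (2.5000, 0.5100, 1.1200)
v + (F/m)dt = (-2.0880, -0.9600, -0.8400)
ω×(Iω) gyroscopic = (-0.0800, 0.0336, -0.0980)
(τ − ω×Iω)/I = (-0.3333, 1.1280, -0.2133)
new body rate ω' = (1.3667, 1.1128, -0.8213)
Hamilton product q⊗(0,ω) = (-0.7071070, -1.5556354, -0.7071070, -0.4242642)
q + ½dt·q⊗(0,ω), renormalized = (-0.7391, -0.0774, 0.6687, -0.0211)

p' = (2.5000, 0.5100, 1.1200)
q' = (-0.7391, -0.0774, 0.6687, -0.0211)
v' = (-2.0880, -0.9600, -0.8400)
ω' = (1.3667, 1.1128, -0.8213)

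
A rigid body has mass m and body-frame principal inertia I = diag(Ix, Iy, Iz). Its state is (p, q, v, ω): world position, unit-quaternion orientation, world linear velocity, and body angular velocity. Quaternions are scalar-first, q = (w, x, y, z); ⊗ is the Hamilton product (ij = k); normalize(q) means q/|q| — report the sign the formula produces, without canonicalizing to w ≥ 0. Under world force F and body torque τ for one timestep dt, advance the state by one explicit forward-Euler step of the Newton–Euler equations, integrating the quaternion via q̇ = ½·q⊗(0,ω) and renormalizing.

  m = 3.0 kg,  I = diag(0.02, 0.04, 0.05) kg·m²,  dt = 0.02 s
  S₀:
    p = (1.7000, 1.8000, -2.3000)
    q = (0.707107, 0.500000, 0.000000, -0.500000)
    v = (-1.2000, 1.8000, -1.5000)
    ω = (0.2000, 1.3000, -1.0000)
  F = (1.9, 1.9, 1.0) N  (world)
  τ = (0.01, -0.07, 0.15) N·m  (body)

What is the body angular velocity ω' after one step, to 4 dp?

(τ − ω×Iω)/I = (1.1500, -1.9000, 2.8960)
ω + α·dt = (0.2230, 1.2620, -0.9421)

ω' = (0.2230, 1.2620, -0.9421)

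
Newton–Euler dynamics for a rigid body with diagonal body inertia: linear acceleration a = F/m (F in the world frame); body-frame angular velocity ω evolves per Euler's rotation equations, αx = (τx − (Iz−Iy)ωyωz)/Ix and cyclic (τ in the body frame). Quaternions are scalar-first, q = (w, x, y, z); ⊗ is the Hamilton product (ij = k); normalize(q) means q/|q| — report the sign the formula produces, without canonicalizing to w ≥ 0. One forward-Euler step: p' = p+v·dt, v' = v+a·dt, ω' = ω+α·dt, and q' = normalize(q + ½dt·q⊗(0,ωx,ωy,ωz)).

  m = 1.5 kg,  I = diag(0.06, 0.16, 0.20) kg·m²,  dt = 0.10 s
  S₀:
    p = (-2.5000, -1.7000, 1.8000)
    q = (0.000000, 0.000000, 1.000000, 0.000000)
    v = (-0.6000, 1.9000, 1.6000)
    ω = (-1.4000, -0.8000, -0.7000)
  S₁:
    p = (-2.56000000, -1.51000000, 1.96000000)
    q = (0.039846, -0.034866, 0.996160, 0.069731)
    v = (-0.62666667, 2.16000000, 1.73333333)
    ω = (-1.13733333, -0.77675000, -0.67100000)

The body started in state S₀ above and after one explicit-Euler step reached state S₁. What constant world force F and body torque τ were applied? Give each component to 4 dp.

F = (-0.4000, 3.9000, 2.0000)
τ = (0.1800, -0.1000, 0.1700)

rate change Δω = (0.26266667, 0.02325000, 0.02900000)
precession coupling = (0.0224, -0.1372, 0.1120)
applied torque τ = (0.1800, -0.1000, 0.1700)
Δv = v₁−v₀ = (-0.02666667, 0.26000000, 0.13333333)
applied force F = (-0.4000, 3.9000, 2.0000)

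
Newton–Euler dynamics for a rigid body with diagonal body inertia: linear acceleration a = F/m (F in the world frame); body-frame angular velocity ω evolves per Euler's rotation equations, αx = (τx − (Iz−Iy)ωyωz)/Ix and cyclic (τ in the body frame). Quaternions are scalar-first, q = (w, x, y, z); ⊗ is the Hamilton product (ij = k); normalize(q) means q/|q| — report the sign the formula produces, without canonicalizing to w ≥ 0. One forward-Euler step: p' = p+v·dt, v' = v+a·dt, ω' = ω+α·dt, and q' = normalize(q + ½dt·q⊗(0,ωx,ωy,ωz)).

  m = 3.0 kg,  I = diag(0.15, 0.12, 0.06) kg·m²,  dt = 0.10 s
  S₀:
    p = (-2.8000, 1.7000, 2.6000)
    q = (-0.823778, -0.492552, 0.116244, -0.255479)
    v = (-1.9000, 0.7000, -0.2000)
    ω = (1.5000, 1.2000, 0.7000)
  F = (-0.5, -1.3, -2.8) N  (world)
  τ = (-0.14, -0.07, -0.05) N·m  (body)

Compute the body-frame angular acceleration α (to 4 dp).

gyro term ω×Iω = (-0.0504, 0.0945, -0.0540)
α = I⁻¹(τ − ω×Iω) = (-0.5973, -1.3708, 0.0667)

α = (-0.5973, -1.3708, 0.0667)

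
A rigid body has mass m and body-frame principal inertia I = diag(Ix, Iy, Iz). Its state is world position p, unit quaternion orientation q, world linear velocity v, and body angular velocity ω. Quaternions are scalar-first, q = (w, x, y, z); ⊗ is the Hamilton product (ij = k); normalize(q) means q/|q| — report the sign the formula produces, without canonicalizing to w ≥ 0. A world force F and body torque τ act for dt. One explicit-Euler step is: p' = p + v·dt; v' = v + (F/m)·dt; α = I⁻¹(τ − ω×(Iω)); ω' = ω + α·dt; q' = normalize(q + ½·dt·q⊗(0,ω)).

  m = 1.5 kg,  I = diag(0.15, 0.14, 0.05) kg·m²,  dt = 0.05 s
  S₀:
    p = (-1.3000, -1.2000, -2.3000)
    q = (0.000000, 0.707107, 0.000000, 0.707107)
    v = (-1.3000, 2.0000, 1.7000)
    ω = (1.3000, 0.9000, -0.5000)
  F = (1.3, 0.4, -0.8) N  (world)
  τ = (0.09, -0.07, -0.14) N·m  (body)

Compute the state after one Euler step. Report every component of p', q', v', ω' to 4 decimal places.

linear accel F/m = (0.8667, 0.2667, -0.5333)
p + v·dt = (-1.3650, -1.1000, -2.2150)
new velocity v' = (-1.2567, 2.0133, 1.6733)
angular accel α = (0.3300, -0.0357, -2.5660)
ω + α·dt = (1.3165, 0.8982, -0.6283)
Hamilton product q⊗(0,ω) = (-0.5656856, -0.6363963, 1.2727926, 0.6363963)
updated quaternion q' = (-0.0141, 0.6906, 0.0318, 0.7224)

p' = (-1.3650, -1.1000, -2.2150)
q' = (-0.0141, 0.6906, 0.0318, 0.7224)
v' = (-1.2567, 2.0133, 1.6733)
ω' = (1.3165, 0.8982, -0.6283)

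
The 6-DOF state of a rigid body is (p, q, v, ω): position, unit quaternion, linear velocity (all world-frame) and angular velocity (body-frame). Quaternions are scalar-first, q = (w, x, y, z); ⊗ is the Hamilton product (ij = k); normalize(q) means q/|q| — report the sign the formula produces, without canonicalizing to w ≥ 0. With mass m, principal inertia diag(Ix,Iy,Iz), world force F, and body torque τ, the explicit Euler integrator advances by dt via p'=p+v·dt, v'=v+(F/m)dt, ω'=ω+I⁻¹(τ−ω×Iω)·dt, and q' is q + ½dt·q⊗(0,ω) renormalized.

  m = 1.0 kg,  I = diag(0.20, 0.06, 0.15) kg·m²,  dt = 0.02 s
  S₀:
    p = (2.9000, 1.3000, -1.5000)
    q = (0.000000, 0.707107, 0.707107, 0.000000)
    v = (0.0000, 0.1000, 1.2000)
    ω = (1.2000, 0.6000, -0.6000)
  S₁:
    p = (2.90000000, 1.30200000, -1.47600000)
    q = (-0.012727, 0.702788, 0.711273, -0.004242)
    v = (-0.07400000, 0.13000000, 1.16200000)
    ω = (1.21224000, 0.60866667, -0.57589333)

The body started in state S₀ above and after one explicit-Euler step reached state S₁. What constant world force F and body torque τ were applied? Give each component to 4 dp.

F = (-3.7000, 1.5000, -1.9000)
τ = (0.0900, -0.0100, 0.0800)

Δω = ω₁−ω₀ = (0.01224000, 0.00866667, 0.02410667)
I·α + gyro = (0.0900, -0.0100, 0.0800)
velocity change Δv = (-0.07400000, 0.03000000, -0.03800000)
F = m·Δv/dt = (-3.7000, 1.5000, -1.9000)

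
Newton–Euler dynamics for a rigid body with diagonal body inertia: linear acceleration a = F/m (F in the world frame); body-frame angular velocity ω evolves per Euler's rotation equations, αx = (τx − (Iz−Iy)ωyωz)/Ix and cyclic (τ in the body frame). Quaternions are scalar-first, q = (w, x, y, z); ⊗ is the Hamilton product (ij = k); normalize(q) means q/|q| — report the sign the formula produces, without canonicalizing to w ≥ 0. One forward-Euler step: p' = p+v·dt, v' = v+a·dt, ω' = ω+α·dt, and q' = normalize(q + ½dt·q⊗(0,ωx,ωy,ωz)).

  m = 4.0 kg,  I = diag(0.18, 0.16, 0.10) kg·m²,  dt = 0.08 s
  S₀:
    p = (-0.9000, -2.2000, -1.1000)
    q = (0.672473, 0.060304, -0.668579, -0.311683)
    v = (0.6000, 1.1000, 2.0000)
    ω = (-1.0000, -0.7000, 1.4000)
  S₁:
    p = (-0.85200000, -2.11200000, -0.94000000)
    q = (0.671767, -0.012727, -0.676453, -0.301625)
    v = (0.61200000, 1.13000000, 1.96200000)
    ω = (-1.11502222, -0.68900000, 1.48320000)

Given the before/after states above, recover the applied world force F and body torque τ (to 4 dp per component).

rate change Δω = (-0.11502222, 0.01100000, 0.08320000)
applied torque τ = (-0.2000, -0.0900, 0.0900)
v₁ − v₀ = (0.01200000, 0.03000000, -0.03800000)
applied force F = (0.6000, 1.5000, -1.9000)

F = (0.6000, 1.5000, -1.9000)
τ = (-0.2000, -0.0900, 0.0900)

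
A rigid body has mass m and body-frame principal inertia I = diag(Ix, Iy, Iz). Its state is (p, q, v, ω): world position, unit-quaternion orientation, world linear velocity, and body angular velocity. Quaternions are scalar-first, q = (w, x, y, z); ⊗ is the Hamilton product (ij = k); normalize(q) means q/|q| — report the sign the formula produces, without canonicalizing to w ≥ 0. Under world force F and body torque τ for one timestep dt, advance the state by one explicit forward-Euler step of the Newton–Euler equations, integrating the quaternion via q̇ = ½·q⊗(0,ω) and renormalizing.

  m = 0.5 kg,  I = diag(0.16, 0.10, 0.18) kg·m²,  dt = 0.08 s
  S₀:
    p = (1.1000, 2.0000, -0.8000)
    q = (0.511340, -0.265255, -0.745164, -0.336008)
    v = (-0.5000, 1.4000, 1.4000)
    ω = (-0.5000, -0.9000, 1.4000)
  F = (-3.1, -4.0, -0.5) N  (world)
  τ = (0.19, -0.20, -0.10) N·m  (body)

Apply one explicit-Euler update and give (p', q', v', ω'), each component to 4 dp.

p' = (1.0600, 2.1120, -0.6880)
q' = (0.4968, -0.3285, -0.7402, -0.3120)
v' = (-0.9960, 0.7600, 1.3200)
ω' = (-0.3546, -1.0712, 1.3676)

angular accel α = (1.8175, -2.1400, -0.4056)
ω + α·dt = (-0.3546, -1.0712, 1.3676)
2q̇ = q⊗(0,ω) = (-0.3328639, -1.6013068, 0.0791550, 0.5820235)
q' = normalize(q + ½dt·q⊗(0,ω)) = (0.4968, -0.3285, -0.7402, -0.3120)
a = (-6.2000, -8.0000, -1.0000)
new position p' = (1.0600, 2.1120, -0.6880)
new velocity v' = (-0.9960, 0.7600, 1.3200)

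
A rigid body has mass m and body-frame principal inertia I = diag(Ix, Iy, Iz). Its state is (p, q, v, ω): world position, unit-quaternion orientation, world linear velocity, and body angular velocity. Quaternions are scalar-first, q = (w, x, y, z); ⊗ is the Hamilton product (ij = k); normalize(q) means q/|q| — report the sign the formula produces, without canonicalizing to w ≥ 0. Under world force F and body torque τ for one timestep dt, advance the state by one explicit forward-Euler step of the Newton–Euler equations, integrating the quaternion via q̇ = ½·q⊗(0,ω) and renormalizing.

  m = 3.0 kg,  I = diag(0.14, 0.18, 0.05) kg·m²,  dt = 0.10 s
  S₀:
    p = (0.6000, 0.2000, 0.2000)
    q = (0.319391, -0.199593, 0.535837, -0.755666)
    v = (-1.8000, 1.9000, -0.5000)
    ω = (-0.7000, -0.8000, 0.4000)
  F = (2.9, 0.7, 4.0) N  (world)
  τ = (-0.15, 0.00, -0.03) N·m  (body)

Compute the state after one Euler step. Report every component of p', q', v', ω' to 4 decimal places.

p' = (0.4200, 0.3900, 0.1500)
q' = (0.3484, -0.2299, 0.5526, -0.7214)
v' = (-1.7033, 1.9233, -0.3667)
ω' = (-0.8369, -0.7860, 0.2952)

ω×(Iω) gyroscopic = (0.0416, -0.0252, 0.0224)
angular accel α = (-1.3686, 0.1400, -1.0480)
ω + α·dt = (-0.8369, -0.7860, 0.2952)
q⊗(0,ω) = (0.5912209, -0.6137717, 0.3532906, 0.6625167)
q + ½dt·q⊗(0,ω), renormalized = (0.3484, -0.2299, 0.5526, -0.7214)
a = F/m = (0.9667, 0.2333, 1.3333)
p' = p + v·dt = (0.4200, 0.3900, 0.1500)
v' = v + a·dt = (-1.7033, 1.9233, -0.3667)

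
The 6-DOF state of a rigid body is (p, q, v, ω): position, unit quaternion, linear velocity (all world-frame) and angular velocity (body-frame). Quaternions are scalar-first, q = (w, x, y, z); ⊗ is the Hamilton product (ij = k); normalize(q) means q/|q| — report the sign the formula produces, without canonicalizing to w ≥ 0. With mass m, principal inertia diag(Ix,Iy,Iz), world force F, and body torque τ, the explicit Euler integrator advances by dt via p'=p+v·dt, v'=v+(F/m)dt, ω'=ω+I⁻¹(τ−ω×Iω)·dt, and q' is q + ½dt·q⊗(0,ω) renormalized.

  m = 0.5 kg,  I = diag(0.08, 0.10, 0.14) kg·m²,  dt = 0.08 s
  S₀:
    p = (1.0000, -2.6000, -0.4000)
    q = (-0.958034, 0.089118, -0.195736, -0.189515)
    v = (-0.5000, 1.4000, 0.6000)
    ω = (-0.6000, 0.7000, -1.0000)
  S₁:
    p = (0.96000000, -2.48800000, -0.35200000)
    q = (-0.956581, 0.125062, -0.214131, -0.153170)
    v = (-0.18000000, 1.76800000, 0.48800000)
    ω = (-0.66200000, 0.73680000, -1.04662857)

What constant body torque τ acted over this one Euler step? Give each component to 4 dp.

Δω = ω₁−ω₀ = (-0.06200000, 0.03680000, -0.04662857)
I·α + gyro = (-0.0900, 0.0100, -0.0900)

τ = (-0.0900, 0.0100, -0.0900)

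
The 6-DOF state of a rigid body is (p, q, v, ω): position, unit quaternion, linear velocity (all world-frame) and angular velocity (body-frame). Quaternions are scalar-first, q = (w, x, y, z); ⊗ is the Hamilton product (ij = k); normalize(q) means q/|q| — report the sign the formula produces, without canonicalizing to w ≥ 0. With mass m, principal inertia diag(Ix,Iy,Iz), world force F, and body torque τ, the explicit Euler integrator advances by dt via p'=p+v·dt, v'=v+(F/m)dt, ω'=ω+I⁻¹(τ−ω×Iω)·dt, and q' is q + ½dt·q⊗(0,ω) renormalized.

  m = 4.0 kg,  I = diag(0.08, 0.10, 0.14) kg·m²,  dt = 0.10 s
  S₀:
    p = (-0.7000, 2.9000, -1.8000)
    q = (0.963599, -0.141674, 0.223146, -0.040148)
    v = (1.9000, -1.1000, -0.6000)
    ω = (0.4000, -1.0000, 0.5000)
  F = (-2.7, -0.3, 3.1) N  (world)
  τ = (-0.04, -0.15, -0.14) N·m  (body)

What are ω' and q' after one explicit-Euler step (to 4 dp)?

ω' = (0.3750, -1.1380, 0.4057)
q' = (0.9769, -0.1186, 0.1774, -0.0134)

ω×(Iω) gyroscopic = (-0.0200, -0.0120, -0.0080)
α = I⁻¹(τ − ω×Iω) = (-0.2500, -1.3800, -0.9429)
ω + α·dt = (0.3750, -1.1380, 0.4057)
Hamilton product q⊗(0,ω) = (0.2998896, 0.4568646, -0.9088212, 0.5342151)
q' = normalize(q + ½dt·q⊗(0,ω)) = (0.9769, -0.1186, 0.1774, -0.0134)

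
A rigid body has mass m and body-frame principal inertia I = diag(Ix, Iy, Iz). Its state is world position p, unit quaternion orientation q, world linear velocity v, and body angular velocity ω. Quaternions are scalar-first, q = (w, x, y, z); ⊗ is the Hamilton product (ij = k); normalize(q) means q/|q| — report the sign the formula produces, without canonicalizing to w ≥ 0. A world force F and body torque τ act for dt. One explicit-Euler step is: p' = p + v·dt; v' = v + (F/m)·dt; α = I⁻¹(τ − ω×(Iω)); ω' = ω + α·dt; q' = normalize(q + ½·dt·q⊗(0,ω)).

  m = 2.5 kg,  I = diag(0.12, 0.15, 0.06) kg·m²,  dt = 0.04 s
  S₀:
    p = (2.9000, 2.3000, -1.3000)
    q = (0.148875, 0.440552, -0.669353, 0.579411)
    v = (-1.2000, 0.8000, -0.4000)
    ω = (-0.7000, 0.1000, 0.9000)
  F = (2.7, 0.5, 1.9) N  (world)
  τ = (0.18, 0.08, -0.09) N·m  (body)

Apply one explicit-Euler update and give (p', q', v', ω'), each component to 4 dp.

angular accel α = (1.5675, 0.7853, -1.4650)
ω' = ω + α·dt = (-0.6373, 0.1314, 0.8414)
2q̇ = q⊗(0,ω) = (-0.1461482, -0.7645713, -0.7871970, -0.2905044)
q + ½dt·q⊗(0,ω), renormalized = (0.1459, 0.4251, -0.6849, 0.5735)
linear accel F/m = (1.0800, 0.2000, 0.7600)
p + v·dt = (2.8520, 2.3320, -1.3160)
v + (F/m)dt = (-1.1568, 0.8080, -0.3696)

p' = (2.8520, 2.3320, -1.3160)
q' = (0.1459, 0.4251, -0.6849, 0.5735)
v' = (-1.1568, 0.8080, -0.3696)
ω' = (-0.6373, 0.1314, 0.8414)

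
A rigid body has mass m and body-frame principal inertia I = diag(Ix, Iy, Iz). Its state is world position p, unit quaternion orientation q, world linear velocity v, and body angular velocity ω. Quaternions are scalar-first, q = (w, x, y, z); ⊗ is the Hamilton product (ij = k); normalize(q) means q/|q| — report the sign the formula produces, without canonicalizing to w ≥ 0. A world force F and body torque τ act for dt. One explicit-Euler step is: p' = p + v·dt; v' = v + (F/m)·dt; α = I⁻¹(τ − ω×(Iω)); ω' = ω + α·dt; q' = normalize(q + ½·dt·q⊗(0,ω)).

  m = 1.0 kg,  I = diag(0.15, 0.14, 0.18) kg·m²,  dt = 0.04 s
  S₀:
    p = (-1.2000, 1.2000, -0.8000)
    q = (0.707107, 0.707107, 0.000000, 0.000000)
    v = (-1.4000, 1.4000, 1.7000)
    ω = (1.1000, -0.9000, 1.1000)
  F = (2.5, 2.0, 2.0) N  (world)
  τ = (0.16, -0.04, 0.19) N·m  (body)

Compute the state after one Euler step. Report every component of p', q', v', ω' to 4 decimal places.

p' = (-1.2560, 1.2560, -0.7320)
q' = (0.6911, 0.7222, -0.0283, 0.0028)
v' = (-1.3000, 1.4800, 1.7800)
ω' = (1.1532, -0.9011, 1.1400)

a = F/m = (2.5000, 2.0000, 2.0000)
p + v·dt = (-1.2560, 1.2560, -0.7320)
v' = v + a·dt = (-1.3000, 1.4800, 1.7800)
gyro term ω×Iω = (-0.0396, -0.0363, 0.0099)
(τ − ω×Iω)/I = (1.3307, -0.0264, 1.0006)
ω + α·dt = (1.1532, -0.9011, 1.1400)
2q̇ = q⊗(0,ω) = (-0.7778177, 0.7778177, -1.4142140, 0.1414214)
q' = normalize(q + ½dt·q⊗(0,ω)) = (0.6911, 0.7222, -0.0283, 0.0028)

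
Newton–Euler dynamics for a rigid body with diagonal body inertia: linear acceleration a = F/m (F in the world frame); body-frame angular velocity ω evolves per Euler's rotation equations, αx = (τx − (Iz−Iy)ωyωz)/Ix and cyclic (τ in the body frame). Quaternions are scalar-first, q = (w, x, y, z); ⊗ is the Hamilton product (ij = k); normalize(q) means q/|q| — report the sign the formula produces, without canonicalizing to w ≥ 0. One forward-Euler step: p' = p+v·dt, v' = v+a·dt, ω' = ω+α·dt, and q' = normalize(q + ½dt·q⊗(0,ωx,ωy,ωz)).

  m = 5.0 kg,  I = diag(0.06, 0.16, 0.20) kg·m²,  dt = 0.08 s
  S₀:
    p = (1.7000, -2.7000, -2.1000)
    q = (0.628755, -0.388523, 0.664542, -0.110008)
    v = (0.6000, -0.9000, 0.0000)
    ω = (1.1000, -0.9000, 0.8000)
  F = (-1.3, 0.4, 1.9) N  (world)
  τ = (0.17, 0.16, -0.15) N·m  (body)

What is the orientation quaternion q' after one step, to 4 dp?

Hamilton product q⊗(0,ω) = (1.1134695, 1.1242569, -0.3760699, 0.1216785)
updated quaternion q' = (0.6719, -0.3428, 0.6481, -0.1049)

q' = (0.6719, -0.3428, 0.6481, -0.1049)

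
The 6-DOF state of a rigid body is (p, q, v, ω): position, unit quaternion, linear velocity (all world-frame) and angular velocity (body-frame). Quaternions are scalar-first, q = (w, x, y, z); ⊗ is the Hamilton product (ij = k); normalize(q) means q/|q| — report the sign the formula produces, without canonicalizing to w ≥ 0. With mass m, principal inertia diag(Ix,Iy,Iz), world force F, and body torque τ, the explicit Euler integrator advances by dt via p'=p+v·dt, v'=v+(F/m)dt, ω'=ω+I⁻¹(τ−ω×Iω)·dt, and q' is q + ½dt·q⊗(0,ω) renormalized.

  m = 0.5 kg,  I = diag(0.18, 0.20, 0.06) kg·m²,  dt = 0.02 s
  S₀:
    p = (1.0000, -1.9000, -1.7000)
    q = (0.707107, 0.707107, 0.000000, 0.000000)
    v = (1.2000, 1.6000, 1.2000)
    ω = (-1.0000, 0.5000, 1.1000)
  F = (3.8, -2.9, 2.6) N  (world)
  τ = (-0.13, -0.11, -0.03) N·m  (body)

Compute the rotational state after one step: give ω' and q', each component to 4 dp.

ω×(Iω) gyroscopic = (-0.0770, -0.1320, -0.0100)
α = I⁻¹(τ − ω×Iω) = (-0.2944, 0.1100, -0.3333)
ω' = ω + α·dt = (-1.0059, 0.5022, 1.0933)
Hamilton product q⊗(0,ω) = (0.7071070, -0.7071070, -0.4242642, 1.1313712)
q + ½dt·q⊗(0,ω), renormalized = (0.7141, 0.6999, -0.0042, 0.0113)

ω' = (-1.0059, 0.5022, 1.0933)
q' = (0.7141, 0.6999, -0.0042, 0.0113)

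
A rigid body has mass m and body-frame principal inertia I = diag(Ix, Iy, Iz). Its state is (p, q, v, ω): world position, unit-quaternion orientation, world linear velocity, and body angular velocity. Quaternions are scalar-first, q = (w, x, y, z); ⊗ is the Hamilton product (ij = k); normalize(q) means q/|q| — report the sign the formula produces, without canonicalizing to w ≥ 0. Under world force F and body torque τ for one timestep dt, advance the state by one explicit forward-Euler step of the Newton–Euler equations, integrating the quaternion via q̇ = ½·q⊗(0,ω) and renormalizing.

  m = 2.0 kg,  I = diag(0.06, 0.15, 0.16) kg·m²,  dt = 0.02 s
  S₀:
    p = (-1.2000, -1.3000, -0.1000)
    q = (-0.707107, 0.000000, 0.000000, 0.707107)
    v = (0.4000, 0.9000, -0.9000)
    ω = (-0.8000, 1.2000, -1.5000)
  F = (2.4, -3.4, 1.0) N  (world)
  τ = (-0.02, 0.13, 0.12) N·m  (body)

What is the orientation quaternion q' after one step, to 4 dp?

2q̇ = q⊗(0,ω) = (1.0606605, -0.2828428, -1.4142140, 1.0606605)
updated quaternion q' = (-0.6963, -0.0028, -0.0141, 0.7176)

q' = (-0.6963, -0.0028, -0.0141, 0.7176)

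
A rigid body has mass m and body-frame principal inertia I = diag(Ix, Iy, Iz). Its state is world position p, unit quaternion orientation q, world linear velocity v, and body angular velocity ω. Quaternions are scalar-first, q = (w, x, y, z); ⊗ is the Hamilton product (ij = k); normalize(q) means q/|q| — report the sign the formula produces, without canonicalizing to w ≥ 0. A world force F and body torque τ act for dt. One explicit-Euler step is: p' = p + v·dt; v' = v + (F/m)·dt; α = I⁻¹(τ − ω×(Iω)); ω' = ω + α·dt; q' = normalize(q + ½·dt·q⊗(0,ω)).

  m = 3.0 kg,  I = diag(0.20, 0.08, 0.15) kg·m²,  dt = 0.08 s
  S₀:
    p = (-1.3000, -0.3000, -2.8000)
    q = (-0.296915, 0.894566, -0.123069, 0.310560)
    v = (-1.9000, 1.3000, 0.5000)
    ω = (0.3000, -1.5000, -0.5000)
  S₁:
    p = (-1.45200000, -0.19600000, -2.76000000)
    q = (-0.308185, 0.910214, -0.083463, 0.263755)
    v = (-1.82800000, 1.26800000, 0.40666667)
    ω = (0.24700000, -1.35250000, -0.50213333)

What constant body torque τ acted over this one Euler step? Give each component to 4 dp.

Δω = ω₁−ω₀ = (-0.05300000, 0.14750000, -0.00213333)
gyro term ω₀×Iω₀ = (0.0525, -0.0075, 0.0540)
I·α + gyro = (-0.0800, 0.1400, 0.0500)

τ = (-0.0800, 0.1400, 0.0500)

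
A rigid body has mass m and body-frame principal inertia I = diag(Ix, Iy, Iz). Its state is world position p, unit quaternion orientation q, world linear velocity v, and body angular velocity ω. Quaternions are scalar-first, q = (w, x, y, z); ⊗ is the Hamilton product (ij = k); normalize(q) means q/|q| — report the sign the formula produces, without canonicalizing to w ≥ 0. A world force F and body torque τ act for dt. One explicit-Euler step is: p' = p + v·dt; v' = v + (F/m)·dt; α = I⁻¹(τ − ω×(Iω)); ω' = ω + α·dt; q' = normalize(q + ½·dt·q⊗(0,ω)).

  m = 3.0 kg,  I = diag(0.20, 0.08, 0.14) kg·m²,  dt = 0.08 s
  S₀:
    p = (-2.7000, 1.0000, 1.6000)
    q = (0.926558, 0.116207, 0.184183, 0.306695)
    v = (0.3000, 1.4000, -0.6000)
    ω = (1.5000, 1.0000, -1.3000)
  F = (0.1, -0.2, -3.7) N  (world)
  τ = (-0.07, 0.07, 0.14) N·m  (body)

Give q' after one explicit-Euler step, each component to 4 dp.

q⊗(0,ω) = (0.0402100, 0.8437041, 1.5376696, -1.3645929)
q' = normalize(q + ½dt·q⊗(0,ω)) = (0.9245, 0.1494, 0.2447, 0.2511)

q' = (0.9245, 0.1494, 0.2447, 0.2511)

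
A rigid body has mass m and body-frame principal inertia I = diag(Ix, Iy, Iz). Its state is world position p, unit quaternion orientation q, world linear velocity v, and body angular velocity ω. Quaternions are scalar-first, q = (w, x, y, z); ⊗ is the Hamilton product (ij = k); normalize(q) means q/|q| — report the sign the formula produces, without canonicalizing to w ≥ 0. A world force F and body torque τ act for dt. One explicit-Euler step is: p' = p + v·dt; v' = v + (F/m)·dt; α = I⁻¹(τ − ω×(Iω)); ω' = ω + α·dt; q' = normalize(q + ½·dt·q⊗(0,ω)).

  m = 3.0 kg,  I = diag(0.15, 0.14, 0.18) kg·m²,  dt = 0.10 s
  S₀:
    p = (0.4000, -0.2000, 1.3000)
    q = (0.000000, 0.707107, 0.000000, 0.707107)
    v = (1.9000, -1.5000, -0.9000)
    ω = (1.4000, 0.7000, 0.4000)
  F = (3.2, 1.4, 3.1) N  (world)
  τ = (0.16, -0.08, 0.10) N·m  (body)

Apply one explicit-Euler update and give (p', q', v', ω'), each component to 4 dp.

angular accel α = (0.9920, -0.4514, 0.6100)
ω' = ω + α·dt = (1.4992, 0.6549, 0.4610)
q⊗(0,ω) = (-1.2727926, -0.4949749, 0.7071070, 0.4949749)
updated quaternion q' = (-0.0634, 0.6801, 0.0352, 0.7295)
p + v·dt = (0.5900, -0.3500, 1.2100)
new velocity v' = (2.0067, -1.4533, -0.7967)

p' = (0.5900, -0.3500, 1.2100)
q' = (-0.0634, 0.6801, 0.0352, 0.7295)
v' = (2.0067, -1.4533, -0.7967)
ω' = (1.4992, 0.6549, 0.4610)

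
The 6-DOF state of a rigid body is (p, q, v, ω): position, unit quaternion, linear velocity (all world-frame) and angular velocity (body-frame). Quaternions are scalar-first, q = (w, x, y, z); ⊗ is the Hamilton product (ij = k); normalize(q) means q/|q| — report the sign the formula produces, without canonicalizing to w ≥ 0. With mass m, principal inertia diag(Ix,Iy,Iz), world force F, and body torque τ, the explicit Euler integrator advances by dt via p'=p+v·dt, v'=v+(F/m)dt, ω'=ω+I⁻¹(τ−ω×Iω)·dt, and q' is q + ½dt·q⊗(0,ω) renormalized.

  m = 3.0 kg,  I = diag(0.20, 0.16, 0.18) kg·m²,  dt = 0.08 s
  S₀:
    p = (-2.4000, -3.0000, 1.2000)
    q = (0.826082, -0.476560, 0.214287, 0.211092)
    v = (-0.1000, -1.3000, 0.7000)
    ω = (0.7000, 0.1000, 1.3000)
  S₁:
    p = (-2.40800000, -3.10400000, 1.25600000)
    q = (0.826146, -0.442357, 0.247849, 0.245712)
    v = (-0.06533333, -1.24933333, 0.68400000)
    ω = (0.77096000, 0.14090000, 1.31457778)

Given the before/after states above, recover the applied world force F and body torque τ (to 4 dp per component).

rate change Δω = (0.07096000, 0.04090000, 0.01457778)
τ = I·(Δω/dt) + ω₀×(Iω₀) = (0.1800, 0.1000, 0.0300)
Δv = v₁−v₀ = (0.03466667, 0.05066667, -0.01600000)
applied force F = (1.3000, 1.9000, -0.6000)

F = (1.3000, 1.9000, -0.6000)
τ = (0.1800, 0.1000, 0.0300)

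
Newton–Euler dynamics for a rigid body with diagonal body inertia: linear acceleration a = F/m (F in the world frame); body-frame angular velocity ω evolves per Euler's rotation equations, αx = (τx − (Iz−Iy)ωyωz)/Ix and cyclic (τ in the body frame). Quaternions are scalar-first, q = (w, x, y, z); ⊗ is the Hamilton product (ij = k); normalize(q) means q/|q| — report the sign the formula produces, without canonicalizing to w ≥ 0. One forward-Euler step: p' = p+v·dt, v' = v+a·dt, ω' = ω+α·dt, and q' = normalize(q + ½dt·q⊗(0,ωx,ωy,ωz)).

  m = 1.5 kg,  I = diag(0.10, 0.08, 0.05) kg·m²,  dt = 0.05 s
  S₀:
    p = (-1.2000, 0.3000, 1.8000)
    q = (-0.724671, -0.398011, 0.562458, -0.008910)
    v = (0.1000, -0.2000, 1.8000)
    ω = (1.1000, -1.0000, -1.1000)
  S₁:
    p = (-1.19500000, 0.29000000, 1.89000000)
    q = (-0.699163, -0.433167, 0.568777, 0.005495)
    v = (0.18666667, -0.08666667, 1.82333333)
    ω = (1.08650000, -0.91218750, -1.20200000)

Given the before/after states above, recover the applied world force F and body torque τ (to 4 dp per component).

Δω = ω₁−ω₀ = (-0.01350000, 0.08781250, -0.10200000)
τ = I·(Δω/dt) + ω₀×(Iω₀) = (-0.0600, 0.0800, -0.0800)
v₁ − v₀ = (0.08666667, 0.11333333, 0.02333333)
F = m·Δv/dt = (2.6000, 3.4000, 0.7000)

F = (2.6000, 3.4000, 0.7000)
τ = (-0.0600, 0.0800, -0.0800)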